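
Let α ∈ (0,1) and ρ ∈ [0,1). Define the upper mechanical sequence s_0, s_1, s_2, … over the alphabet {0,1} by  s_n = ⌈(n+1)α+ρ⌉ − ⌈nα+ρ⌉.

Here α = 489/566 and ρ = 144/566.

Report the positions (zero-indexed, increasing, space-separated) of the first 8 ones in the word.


n=0: ⌈633/566⌉−⌈144/566⌉ = 2−1 = 1  ← one
n=1: ⌈1122/566⌉−⌈633/566⌉ = 2−2 = 0
n=2: ⌈1611/566⌉−⌈1122/566⌉ = 3−2 = 1  ← one
n=3: ⌈2100/566⌉−⌈1611/566⌉ = 4−3 = 1  ← one
n=4: ⌈2589/566⌉−⌈2100/566⌉ = 5−4 = 1  ← one
n=5: ⌈3078/566⌉−⌈2589/566⌉ = 6−5 = 1  ← one
n=6: ⌈3567/566⌉−⌈3078/566⌉ = 7−6 = 1  ← one
n=7: ⌈4056/566⌉−⌈3567/566⌉ = 8−7 = 1  ← one
n=8: ⌈4545/566⌉−⌈4056/566⌉ = 9−8 = 1  ← one
positions of the first 8 ones: 0 2 3 4 5 6 7 8

0 2 3 4 5 6 7 8


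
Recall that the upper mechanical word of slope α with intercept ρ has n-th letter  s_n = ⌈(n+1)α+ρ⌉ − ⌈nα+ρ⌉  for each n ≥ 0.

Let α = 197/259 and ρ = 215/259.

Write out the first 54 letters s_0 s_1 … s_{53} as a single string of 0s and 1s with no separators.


n=0: ⌈(1·197+215)/259⌉ − ⌈(0·197+215)/259⌉ = ⌈412/259⌉ − ⌈215/259⌉ = 2 − 1 = 1
n=1: ⌈(2·197+215)/259⌉ − ⌈(1·197+215)/259⌉ = ⌈609/259⌉ − ⌈412/259⌉ = 3 − 2 = 1
n=2: ⌈(3·197+215)/259⌉ − ⌈(2·197+215)/259⌉ = ⌈806/259⌉ − ⌈609/259⌉ = 4 − 3 = 1
n=3: ⌈(4·197+215)/259⌉ − ⌈(3·197+215)/259⌉ = ⌈1003/259⌉ − ⌈806/259⌉ = 4 − 4 = 0
n=4: ⌈(5·197+215)/259⌉ − ⌈(4·197+215)/259⌉ = ⌈1200/259⌉ − ⌈1003/259⌉ = 5 − 4 = 1
n=5: ⌈(6·197+215)/259⌉ − ⌈(5·197+215)/259⌉ = ⌈1397/259⌉ − ⌈1200/259⌉ = 6 − 5 = 1
n=6: ⌈(7·197+215)/259⌉ − ⌈(6·197+215)/259⌉ = ⌈1594/259⌉ − ⌈1397/259⌉ = 7 − 6 = 1
n=7: ⌈(8·197+215)/259⌉ − ⌈(7·197+215)/259⌉ = ⌈1791/259⌉ − ⌈1594/259⌉ = 7 − 7 = 0
n=8: ⌈(9·197+215)/259⌉ − ⌈(8·197+215)/259⌉ = ⌈1988/259⌉ − ⌈1791/259⌉ = 8 − 7 = 1
n=9: ⌈(10·197+215)/259⌉ − ⌈(9·197+215)/259⌉ = ⌈2185/259⌉ − ⌈1988/259⌉ = 9 − 8 = 1
n=10: ⌈(11·197+215)/259⌉ − ⌈(10·197+215)/259⌉ = ⌈2382/259⌉ − ⌈2185/259⌉ = 10 − 9 = 1
n=11: ⌈(12·197+215)/259⌉ − ⌈(11·197+215)/259⌉ = ⌈2579/259⌉ − ⌈2382/259⌉ = 10 − 10 = 0
n=12: ⌈(13·197+215)/259⌉ − ⌈(12·197+215)/259⌉ = ⌈2776/259⌉ − ⌈2579/259⌉ = 11 − 10 = 1
n=13: ⌈(14·197+215)/259⌉ − ⌈(13·197+215)/259⌉ = ⌈2973/259⌉ − ⌈2776/259⌉ = 12 − 11 = 1
n=14: ⌈(15·197+215)/259⌉ − ⌈(14·197+215)/259⌉ = ⌈3170/259⌉ − ⌈2973/259⌉ = 13 − 12 = 1
n=15: ⌈(16·197+215)/259⌉ − ⌈(15·197+215)/259⌉ = ⌈3367/259⌉ − ⌈3170/259⌉ = 13 − 13 = 0
n=16: ⌈(17·197+215)/259⌉ − ⌈(16·197+215)/259⌉ = ⌈3564/259⌉ − ⌈3367/259⌉ = 14 − 13 = 1
n=17: ⌈(18·197+215)/259⌉ − ⌈(17·197+215)/259⌉ = ⌈3761/259⌉ − ⌈3564/259⌉ = 15 − 14 = 1
n=18: ⌈(19·197+215)/259⌉ − ⌈(18·197+215)/259⌉ = ⌈3958/259⌉ − ⌈3761/259⌉ = 16 − 15 = 1
n=19: ⌈(20·197+215)/259⌉ − ⌈(19·197+215)/259⌉ = ⌈4155/259⌉ − ⌈3958/259⌉ = 17 − 16 = 1
n=20: ⌈(21·197+215)/259⌉ − ⌈(20·197+215)/259⌉ = ⌈4352/259⌉ − ⌈4155/259⌉ = 17 − 17 = 0
n=21: ⌈(22·197+215)/259⌉ − ⌈(21·197+215)/259⌉ = ⌈4549/259⌉ − ⌈4352/259⌉ = 18 − 17 = 1
n=22: ⌈(23·197+215)/259⌉ − ⌈(22·197+215)/259⌉ = ⌈4746/259⌉ − ⌈4549/259⌉ = 19 − 18 = 1
n=23: ⌈(24·197+215)/259⌉ − ⌈(23·197+215)/259⌉ = ⌈4943/259⌉ − ⌈4746/259⌉ = 20 − 19 = 1
n=24: ⌈(25·197+215)/259⌉ − ⌈(24·197+215)/259⌉ = ⌈5140/259⌉ − ⌈4943/259⌉ = 20 − 20 = 0
n=25: ⌈(26·197+215)/259⌉ − ⌈(25·197+215)/259⌉ = ⌈5337/259⌉ − ⌈5140/259⌉ = 21 − 20 = 1
n=26: ⌈(27·197+215)/259⌉ − ⌈(26·197+215)/259⌉ = ⌈5534/259⌉ − ⌈5337/259⌉ = 22 − 21 = 1
n=27: ⌈(28·197+215)/259⌉ − ⌈(27·197+215)/259⌉ = ⌈5731/259⌉ − ⌈5534/259⌉ = 23 − 22 = 1
n=28: ⌈(29·197+215)/259⌉ − ⌈(28·197+215)/259⌉ = ⌈5928/259⌉ − ⌈5731/259⌉ = 23 − 23 = 0
n=29: ⌈(30·197+215)/259⌉ − ⌈(29·197+215)/259⌉ = ⌈6125/259⌉ − ⌈5928/259⌉ = 24 − 23 = 1
n=30: ⌈(31·197+215)/259⌉ − ⌈(30·197+215)/259⌉ = ⌈6322/259⌉ − ⌈6125/259⌉ = 25 − 24 = 1
n=31: ⌈(32·197+215)/259⌉ − ⌈(31·197+215)/259⌉ = ⌈6519/259⌉ − ⌈6322/259⌉ = 26 − 25 = 1
n=32: ⌈(33·197+215)/259⌉ − ⌈(32·197+215)/259⌉ = ⌈6716/259⌉ − ⌈6519/259⌉ = 26 − 26 = 0
n=33: ⌈(34·197+215)/259⌉ − ⌈(33·197+215)/259⌉ = ⌈6913/259⌉ − ⌈6716/259⌉ = 27 − 26 = 1
n=34: ⌈(35·197+215)/259⌉ − ⌈(34·197+215)/259⌉ = ⌈7110/259⌉ − ⌈6913/259⌉ = 28 − 27 = 1
n=35: ⌈(36·197+215)/259⌉ − ⌈(35·197+215)/259⌉ = ⌈7307/259⌉ − ⌈7110/259⌉ = 29 − 28 = 1
n=36: ⌈(37·197+215)/259⌉ − ⌈(36·197+215)/259⌉ = ⌈7504/259⌉ − ⌈7307/259⌉ = 29 − 29 = 0
n=37: ⌈(38·197+215)/259⌉ − ⌈(37·197+215)/259⌉ = ⌈7701/259⌉ − ⌈7504/259⌉ = 30 − 29 = 1
n=38: ⌈(39·197+215)/259⌉ − ⌈(38·197+215)/259⌉ = ⌈7898/259⌉ − ⌈7701/259⌉ = 31 − 30 = 1
n=39: ⌈(40·197+215)/259⌉ − ⌈(39·197+215)/259⌉ = ⌈8095/259⌉ − ⌈7898/259⌉ = 32 − 31 = 1
n=40: ⌈(41·197+215)/259⌉ − ⌈(40·197+215)/259⌉ = ⌈8292/259⌉ − ⌈8095/259⌉ = 33 − 32 = 1
n=41: ⌈(42·197+215)/259⌉ − ⌈(41·197+215)/259⌉ = ⌈8489/259⌉ − ⌈8292/259⌉ = 33 − 33 = 0
n=42: ⌈(43·197+215)/259⌉ − ⌈(42·197+215)/259⌉ = ⌈8686/259⌉ − ⌈8489/259⌉ = 34 − 33 = 1
n=43: ⌈(44·197+215)/259⌉ − ⌈(43·197+215)/259⌉ = ⌈8883/259⌉ − ⌈8686/259⌉ = 35 − 34 = 1
n=44: ⌈(45·197+215)/259⌉ − ⌈(44·197+215)/259⌉ = ⌈9080/259⌉ − ⌈8883/259⌉ = 36 − 35 = 1
n=45: ⌈(46·197+215)/259⌉ − ⌈(45·197+215)/259⌉ = ⌈9277/259⌉ − ⌈9080/259⌉ = 36 − 36 = 0
n=46: ⌈(47·197+215)/259⌉ − ⌈(46·197+215)/259⌉ = ⌈9474/259⌉ − ⌈9277/259⌉ = 37 − 36 = 1
n=47: ⌈(48·197+215)/259⌉ − ⌈(47·197+215)/259⌉ = ⌈9671/259⌉ − ⌈9474/259⌉ = 38 − 37 = 1
n=48: ⌈(49·197+215)/259⌉ − ⌈(48·197+215)/259⌉ = ⌈9868/259⌉ − ⌈9671/259⌉ = 39 − 38 = 1
n=49: ⌈(50·197+215)/259⌉ − ⌈(49·197+215)/259⌉ = ⌈10065/259⌉ − ⌈9868/259⌉ = 39 − 39 = 0
n=50: ⌈(51·197+215)/259⌉ − ⌈(50·197+215)/259⌉ = ⌈10262/259⌉ − ⌈10065/259⌉ = 40 − 39 = 1
n=51: ⌈(52·197+215)/259⌉ − ⌈(51·197+215)/259⌉ = ⌈10459/259⌉ − ⌈10262/259⌉ = 41 − 40 = 1
n=52: ⌈(53·197+215)/259⌉ − ⌈(52·197+215)/259⌉ = ⌈10656/259⌉ − ⌈10459/259⌉ = 42 − 41 = 1
n=53: ⌈(54·197+215)/259⌉ − ⌈(53·197+215)/259⌉ = ⌈10853/259⌉ − ⌈10656/259⌉ = 42 − 42 = 0

111011101110111011110111011101110111011110111011101110


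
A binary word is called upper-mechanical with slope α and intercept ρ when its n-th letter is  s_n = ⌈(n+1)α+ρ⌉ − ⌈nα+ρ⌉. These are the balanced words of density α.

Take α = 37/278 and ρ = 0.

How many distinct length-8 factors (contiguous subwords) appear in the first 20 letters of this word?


9

t_n = ⌈(n·37)/278⌉ for n = 0 … 20:
  n=0…9: ⌈0/278⌉=0 ⌈37/278⌉=1 ⌈74/278⌉=1 ⌈111/278⌉=1 ⌈148/278⌉=1 ⌈185/278⌉=1 ⌈222/278⌉=1 ⌈259/278⌉=1 ⌈296/278⌉=2 ⌈333/278⌉=2
  n=10…19: ⌈370/278⌉=2 ⌈407/278⌉=2 ⌈444/278⌉=2 ⌈481/278⌉=2 ⌈518/278⌉=2 ⌈555/278⌉=2 ⌈592/278⌉=3 ⌈629/278⌉=3 ⌈666/278⌉=3 ⌈703/278⌉=3
  n=20: ⌈740/278⌉=3
s_n = t_(n+1) − t_n for n = 0 … 19 gives
prefix = 10000001000000010000
slide a length-8 window over [0..7] … [12..19] (13 windows); first occurrence of each distinct factor:
  [  0..  7] 10000001
  [  1..  8] 00000010
  [  2..  9] 00000100
  [  3.. 10] 00001000
  [  4.. 11] 00010000
  [  5.. 12] 00100000
  [  6.. 13] 01000000
  [  7.. 14] 10000000
  [  8.. 15] 00000001
  (the other 4 windows repeat one of these)
distinct factors: {00000001, 00000010, 00000100, 00001000, 00010000, 00100000, 01000000, 10000000, 10000001}
count = 9  (Sturmian bound for length 8 is 9)


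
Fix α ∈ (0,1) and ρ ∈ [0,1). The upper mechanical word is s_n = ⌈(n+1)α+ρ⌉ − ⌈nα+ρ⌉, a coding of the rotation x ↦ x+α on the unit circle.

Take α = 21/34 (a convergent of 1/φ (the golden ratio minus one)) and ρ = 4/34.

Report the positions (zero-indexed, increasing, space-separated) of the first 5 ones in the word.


1 3 4 6 7

n=0: ⌈25/34⌉−⌈4/34⌉ = 1−1 = 0
n=1: ⌈46/34⌉−⌈25/34⌉ = 2−1 = 1  ← one
n=2: ⌈67/34⌉−⌈46/34⌉ = 2−2 = 0
n=3: ⌈88/34⌉−⌈67/34⌉ = 3−2 = 1  ← one
n=4: ⌈109/34⌉−⌈88/34⌉ = 4−3 = 1  ← one
n=5: ⌈130/34⌉−⌈109/34⌉ = 4−4 = 0
n=6: ⌈151/34⌉−⌈130/34⌉ = 5−4 = 1  ← one
n=7: ⌈172/34⌉−⌈151/34⌉ = 6−5 = 1  ← one
positions of the first 5 ones: 1 3 4 6 7


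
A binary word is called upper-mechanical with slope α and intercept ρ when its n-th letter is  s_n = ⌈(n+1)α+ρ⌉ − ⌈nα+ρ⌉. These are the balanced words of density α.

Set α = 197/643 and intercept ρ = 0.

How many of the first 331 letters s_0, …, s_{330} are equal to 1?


#1s = Σ_{n=0}^{330} s_n = Σ_{n=0}^{330} (⌈(n+1)α+ρ⌉ − ⌈nα+ρ⌉)
the sum telescopes: every ⌈nα+ρ⌉ with 0 < n < 331 appears once with + and once with −, leaving ⌈331α+ρ⌉ − ⌈0·α+ρ⌉
331α + ρ = (331·197) / 643 = 65207/643
ρ = 0/643
⌈65207/643⌉ = 102,  ⌈0/643⌉ = 0
#1s = 102 − 0 = 102

102


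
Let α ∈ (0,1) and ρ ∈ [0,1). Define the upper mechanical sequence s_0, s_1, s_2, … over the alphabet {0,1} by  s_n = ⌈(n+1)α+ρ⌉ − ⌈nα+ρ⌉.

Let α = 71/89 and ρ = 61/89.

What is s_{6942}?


(n+1)α + ρ = (6943·71 + 61) / 89 = 493014/89
nα + ρ     = (6942·71 + 61) / 89 = 492943/89
⌈493014/89⌉ = 5540,  ⌈492943/89⌉ = 5539
s_{6942} = 5540 − 5539 = 1

1


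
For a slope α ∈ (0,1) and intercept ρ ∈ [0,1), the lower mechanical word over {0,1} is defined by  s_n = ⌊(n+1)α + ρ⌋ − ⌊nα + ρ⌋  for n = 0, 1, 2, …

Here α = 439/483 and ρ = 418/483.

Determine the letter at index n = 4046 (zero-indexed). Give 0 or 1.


1

(n+1)α + ρ = (4047·439 + 418) / 483 = 1777051/483
nα + ρ     = (4046·439 + 418) / 483 = 1776612/483
⌊1777051/483⌋ = 3679,  ⌊1776612/483⌋ = 3678
s_{4046} = 3679 − 3678 = 1


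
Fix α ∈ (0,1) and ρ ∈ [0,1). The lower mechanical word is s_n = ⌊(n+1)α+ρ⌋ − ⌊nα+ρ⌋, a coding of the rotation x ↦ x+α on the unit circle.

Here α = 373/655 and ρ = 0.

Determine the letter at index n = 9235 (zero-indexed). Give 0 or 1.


(n+1)α + ρ = (9236·373) / 655 = 3445028/655
nα + ρ     = (9235·373) / 655 = 3444655/655
⌊3445028/655⌋ = 5259,  ⌊3444655/655⌋ = 5259
s_{9235} = 5259 − 5259 = 0

0


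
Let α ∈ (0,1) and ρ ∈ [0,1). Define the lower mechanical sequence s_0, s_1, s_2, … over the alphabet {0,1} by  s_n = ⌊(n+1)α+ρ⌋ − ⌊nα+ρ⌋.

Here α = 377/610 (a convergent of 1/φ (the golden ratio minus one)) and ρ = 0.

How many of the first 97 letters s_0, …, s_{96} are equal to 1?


59

#1s = Σ_{n=0}^{96} s_n = Σ_{n=0}^{96} (⌊(n+1)α+ρ⌋ − ⌊nα+ρ⌋)
the sum telescopes: every ⌊nα+ρ⌋ with 0 < n < 97 appears once with + and once with −, leaving ⌊97α+ρ⌋ − ⌊0·α+ρ⌋
97α + ρ = (97·377) / 610 = 36569/610
ρ = 0/610
⌊36569/610⌋ = 59,  ⌊0/610⌋ = 0
#1s = 59 − 0 = 59


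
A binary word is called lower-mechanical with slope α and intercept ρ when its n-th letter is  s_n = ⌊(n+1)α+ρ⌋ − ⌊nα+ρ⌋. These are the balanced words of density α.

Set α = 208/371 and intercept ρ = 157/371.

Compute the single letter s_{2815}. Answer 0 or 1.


1

(n+1)α + ρ = (2816·208 + 157) / 371 = 585885/371
nα + ρ     = (2815·208 + 157) / 371 = 585677/371
⌊585885/371⌋ = 1579,  ⌊585677/371⌋ = 1578
s_{2815} = 1579 − 1578 = 1


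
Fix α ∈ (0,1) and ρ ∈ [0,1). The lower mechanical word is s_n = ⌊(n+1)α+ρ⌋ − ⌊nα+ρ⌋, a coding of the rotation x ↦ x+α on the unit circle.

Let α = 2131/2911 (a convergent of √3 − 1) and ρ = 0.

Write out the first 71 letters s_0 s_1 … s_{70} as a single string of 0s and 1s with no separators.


01101110111011011101110111011011101110111011011101110110111011101110110

n=0: ⌊(1·2131)/2911⌋ − ⌊(0·2131)/2911⌋ = ⌊2131/2911⌋ − ⌊0/2911⌋ = 0 − 0 = 0
n=1: ⌊(2·2131)/2911⌋ − ⌊(1·2131)/2911⌋ = ⌊4262/2911⌋ − ⌊2131/2911⌋ = 1 − 0 = 1
n=2: ⌊(3·2131)/2911⌋ − ⌊(2·2131)/2911⌋ = ⌊6393/2911⌋ − ⌊4262/2911⌋ = 2 − 1 = 1
n=3: ⌊(4·2131)/2911⌋ − ⌊(3·2131)/2911⌋ = ⌊8524/2911⌋ − ⌊6393/2911⌋ = 2 − 2 = 0
n=4: ⌊(5·2131)/2911⌋ − ⌊(4·2131)/2911⌋ = ⌊10655/2911⌋ − ⌊8524/2911⌋ = 3 − 2 = 1
n=5: ⌊(6·2131)/2911⌋ − ⌊(5·2131)/2911⌋ = ⌊12786/2911⌋ − ⌊10655/2911⌋ = 4 − 3 = 1
n=6: ⌊(7·2131)/2911⌋ − ⌊(6·2131)/2911⌋ = ⌊14917/2911⌋ − ⌊12786/2911⌋ = 5 − 4 = 1
n=7: ⌊(8·2131)/2911⌋ − ⌊(7·2131)/2911⌋ = ⌊17048/2911⌋ − ⌊14917/2911⌋ = 5 − 5 = 0
n=8: ⌊(9·2131)/2911⌋ − ⌊(8·2131)/2911⌋ = ⌊19179/2911⌋ − ⌊17048/2911⌋ = 6 − 5 = 1
n=9: ⌊(10·2131)/2911⌋ − ⌊(9·2131)/2911⌋ = ⌊21310/2911⌋ − ⌊19179/2911⌋ = 7 − 6 = 1
n=10: ⌊(11·2131)/2911⌋ − ⌊(10·2131)/2911⌋ = ⌊23441/2911⌋ − ⌊21310/2911⌋ = 8 − 7 = 1
n=11: ⌊(12·2131)/2911⌋ − ⌊(11·2131)/2911⌋ = ⌊25572/2911⌋ − ⌊23441/2911⌋ = 8 − 8 = 0
n=12: ⌊(13·2131)/2911⌋ − ⌊(12·2131)/2911⌋ = ⌊27703/2911⌋ − ⌊25572/2911⌋ = 9 − 8 = 1
n=13: ⌊(14·2131)/2911⌋ − ⌊(13·2131)/2911⌋ = ⌊29834/2911⌋ − ⌊27703/2911⌋ = 10 − 9 = 1
n=14: ⌊(15·2131)/2911⌋ − ⌊(14·2131)/2911⌋ = ⌊31965/2911⌋ − ⌊29834/2911⌋ = 10 − 10 = 0
n=15: ⌊(16·2131)/2911⌋ − ⌊(15·2131)/2911⌋ = ⌊34096/2911⌋ − ⌊31965/2911⌋ = 11 − 10 = 1
n=16: ⌊(17·2131)/2911⌋ − ⌊(16·2131)/2911⌋ = ⌊36227/2911⌋ − ⌊34096/2911⌋ = 12 − 11 = 1
n=17: ⌊(18·2131)/2911⌋ − ⌊(17·2131)/2911⌋ = ⌊38358/2911⌋ − ⌊36227/2911⌋ = 13 − 12 = 1
n=18: ⌊(19·2131)/2911⌋ − ⌊(18·2131)/2911⌋ = ⌊40489/2911⌋ − ⌊38358/2911⌋ = 13 − 13 = 0
n=19: ⌊(20·2131)/2911⌋ − ⌊(19·2131)/2911⌋ = ⌊42620/2911⌋ − ⌊40489/2911⌋ = 14 − 13 = 1
n=20: ⌊(21·2131)/2911⌋ − ⌊(20·2131)/2911⌋ = ⌊44751/2911⌋ − ⌊42620/2911⌋ = 15 − 14 = 1
n=21: ⌊(22·2131)/2911⌋ − ⌊(21·2131)/2911⌋ = ⌊46882/2911⌋ − ⌊44751/2911⌋ = 16 − 15 = 1
n=22: ⌊(23·2131)/2911⌋ − ⌊(22·2131)/2911⌋ = ⌊49013/2911⌋ − ⌊46882/2911⌋ = 16 − 16 = 0
n=23: ⌊(24·2131)/2911⌋ − ⌊(23·2131)/2911⌋ = ⌊51144/2911⌋ − ⌊49013/2911⌋ = 17 − 16 = 1
n=24: ⌊(25·2131)/2911⌋ − ⌊(24·2131)/2911⌋ = ⌊53275/2911⌋ − ⌊51144/2911⌋ = 18 − 17 = 1
n=25: ⌊(26·2131)/2911⌋ − ⌊(25·2131)/2911⌋ = ⌊55406/2911⌋ − ⌊53275/2911⌋ = 19 − 18 = 1
n=26: ⌊(27·2131)/2911⌋ − ⌊(26·2131)/2911⌋ = ⌊57537/2911⌋ − ⌊55406/2911⌋ = 19 − 19 = 0
n=27: ⌊(28·2131)/2911⌋ − ⌊(27·2131)/2911⌋ = ⌊59668/2911⌋ − ⌊57537/2911⌋ = 20 − 19 = 1
n=28: ⌊(29·2131)/2911⌋ − ⌊(28·2131)/2911⌋ = ⌊61799/2911⌋ − ⌊59668/2911⌋ = 21 − 20 = 1
n=29: ⌊(30·2131)/2911⌋ − ⌊(29·2131)/2911⌋ = ⌊63930/2911⌋ − ⌊61799/2911⌋ = 21 − 21 = 0
n=30: ⌊(31·2131)/2911⌋ − ⌊(30·2131)/2911⌋ = ⌊66061/2911⌋ − ⌊63930/2911⌋ = 22 − 21 = 1
n=31: ⌊(32·2131)/2911⌋ − ⌊(31·2131)/2911⌋ = ⌊68192/2911⌋ − ⌊66061/2911⌋ = 23 − 22 = 1
n=32: ⌊(33·2131)/2911⌋ − ⌊(32·2131)/2911⌋ = ⌊70323/2911⌋ − ⌊68192/2911⌋ = 24 − 23 = 1
n=33: ⌊(34·2131)/2911⌋ − ⌊(33·2131)/2911⌋ = ⌊72454/2911⌋ − ⌊70323/2911⌋ = 24 − 24 = 0
n=34: ⌊(35·2131)/2911⌋ − ⌊(34·2131)/2911⌋ = ⌊74585/2911⌋ − ⌊72454/2911⌋ = 25 − 24 = 1
n=35: ⌊(36·2131)/2911⌋ − ⌊(35·2131)/2911⌋ = ⌊76716/2911⌋ − ⌊74585/2911⌋ = 26 − 25 = 1
n=36: ⌊(37·2131)/2911⌋ − ⌊(36·2131)/2911⌋ = ⌊78847/2911⌋ − ⌊76716/2911⌋ = 27 − 26 = 1
n=37: ⌊(38·2131)/2911⌋ − ⌊(37·2131)/2911⌋ = ⌊80978/2911⌋ − ⌊78847/2911⌋ = 27 − 27 = 0
n=38: ⌊(39·2131)/2911⌋ − ⌊(38·2131)/2911⌋ = ⌊83109/2911⌋ − ⌊80978/2911⌋ = 28 − 27 = 1
n=39: ⌊(40·2131)/2911⌋ − ⌊(39·2131)/2911⌋ = ⌊85240/2911⌋ − ⌊83109/2911⌋ = 29 − 28 = 1
n=40: ⌊(41·2131)/2911⌋ − ⌊(40·2131)/2911⌋ = ⌊87371/2911⌋ − ⌊85240/2911⌋ = 30 − 29 = 1
n=41: ⌊(42·2131)/2911⌋ − ⌊(41·2131)/2911⌋ = ⌊89502/2911⌋ − ⌊87371/2911⌋ = 30 − 30 = 0
n=42: ⌊(43·2131)/2911⌋ − ⌊(42·2131)/2911⌋ = ⌊91633/2911⌋ − ⌊89502/2911⌋ = 31 − 30 = 1
n=43: ⌊(44·2131)/2911⌋ − ⌊(43·2131)/2911⌋ = ⌊93764/2911⌋ − ⌊91633/2911⌋ = 32 − 31 = 1
n=44: ⌊(45·2131)/2911⌋ − ⌊(44·2131)/2911⌋ = ⌊95895/2911⌋ − ⌊93764/2911⌋ = 32 − 32 = 0
n=45: ⌊(46·2131)/2911⌋ − ⌊(45·2131)/2911⌋ = ⌊98026/2911⌋ − ⌊95895/2911⌋ = 33 − 32 = 1
n=46: ⌊(47·2131)/2911⌋ − ⌊(46·2131)/2911⌋ = ⌊100157/2911⌋ − ⌊98026/2911⌋ = 34 − 33 = 1
n=47: ⌊(48·2131)/2911⌋ − ⌊(47·2131)/2911⌋ = ⌊102288/2911⌋ − ⌊100157/2911⌋ = 35 − 34 = 1
n=48: ⌊(49·2131)/2911⌋ − ⌊(48·2131)/2911⌋ = ⌊104419/2911⌋ − ⌊102288/2911⌋ = 35 − 35 = 0
n=49: ⌊(50·2131)/2911⌋ − ⌊(49·2131)/2911⌋ = ⌊106550/2911⌋ − ⌊104419/2911⌋ = 36 − 35 = 1
n=50: ⌊(51·2131)/2911⌋ − ⌊(50·2131)/2911⌋ = ⌊108681/2911⌋ − ⌊106550/2911⌋ = 37 − 36 = 1
n=51: ⌊(52·2131)/2911⌋ − ⌊(51·2131)/2911⌋ = ⌊110812/2911⌋ − ⌊108681/2911⌋ = 38 − 37 = 1
n=52: ⌊(53·2131)/2911⌋ − ⌊(52·2131)/2911⌋ = ⌊112943/2911⌋ − ⌊110812/2911⌋ = 38 − 38 = 0
n=53: ⌊(54·2131)/2911⌋ − ⌊(53·2131)/2911⌋ = ⌊115074/2911⌋ − ⌊112943/2911⌋ = 39 − 38 = 1
n=54: ⌊(55·2131)/2911⌋ − ⌊(54·2131)/2911⌋ = ⌊117205/2911⌋ − ⌊115074/2911⌋ = 40 − 39 = 1
n=55: ⌊(56·2131)/2911⌋ − ⌊(55·2131)/2911⌋ = ⌊119336/2911⌋ − ⌊117205/2911⌋ = 40 − 40 = 0
n=56: ⌊(57·2131)/2911⌋ − ⌊(56·2131)/2911⌋ = ⌊121467/2911⌋ − ⌊119336/2911⌋ = 41 − 40 = 1
n=57: ⌊(58·2131)/2911⌋ − ⌊(57·2131)/2911⌋ = ⌊123598/2911⌋ − ⌊121467/2911⌋ = 42 − 41 = 1
n=58: ⌊(59·2131)/2911⌋ − ⌊(58·2131)/2911⌋ = ⌊125729/2911⌋ − ⌊123598/2911⌋ = 43 − 42 = 1
n=59: ⌊(60·2131)/2911⌋ − ⌊(59·2131)/2911⌋ = ⌊127860/2911⌋ − ⌊125729/2911⌋ = 43 − 43 = 0
n=60: ⌊(61·2131)/2911⌋ − ⌊(60·2131)/2911⌋ = ⌊129991/2911⌋ − ⌊127860/2911⌋ = 44 − 43 = 1
n=61: ⌊(62·2131)/2911⌋ − ⌊(61·2131)/2911⌋ = ⌊132122/2911⌋ − ⌊129991/2911⌋ = 45 − 44 = 1
n=62: ⌊(63·2131)/2911⌋ − ⌊(62·2131)/2911⌋ = ⌊134253/2911⌋ − ⌊132122/2911⌋ = 46 − 45 = 1
n=63: ⌊(64·2131)/2911⌋ − ⌊(63·2131)/2911⌋ = ⌊136384/2911⌋ − ⌊134253/2911⌋ = 46 − 46 = 0
n=64: ⌊(65·2131)/2911⌋ − ⌊(64·2131)/2911⌋ = ⌊138515/2911⌋ − ⌊136384/2911⌋ = 47 − 46 = 1
n=65: ⌊(66·2131)/2911⌋ − ⌊(65·2131)/2911⌋ = ⌊140646/2911⌋ − ⌊138515/2911⌋ = 48 − 47 = 1
n=66: ⌊(67·2131)/2911⌋ − ⌊(66·2131)/2911⌋ = ⌊142777/2911⌋ − ⌊140646/2911⌋ = 49 − 48 = 1
n=67: ⌊(68·2131)/2911⌋ − ⌊(67·2131)/2911⌋ = ⌊144908/2911⌋ − ⌊142777/2911⌋ = 49 − 49 = 0
n=68: ⌊(69·2131)/2911⌋ − ⌊(68·2131)/2911⌋ = ⌊147039/2911⌋ − ⌊144908/2911⌋ = 50 − 49 = 1
n=69: ⌊(70·2131)/2911⌋ − ⌊(69·2131)/2911⌋ = ⌊149170/2911⌋ − ⌊147039/2911⌋ = 51 − 50 = 1
n=70: ⌊(71·2131)/2911⌋ − ⌊(70·2131)/2911⌋ = ⌊151301/2911⌋ − ⌊149170/2911⌋ = 51 − 51 = 0


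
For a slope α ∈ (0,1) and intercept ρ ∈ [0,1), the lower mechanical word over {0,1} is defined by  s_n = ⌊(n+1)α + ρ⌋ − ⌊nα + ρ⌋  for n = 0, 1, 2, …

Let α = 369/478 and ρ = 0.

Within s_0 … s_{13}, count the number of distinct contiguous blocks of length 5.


t_n = ⌊(n·369)/478⌋ for n = 0 … 14:
  n=0…9: ⌊0/478⌋=0 ⌊369/478⌋=0 ⌊738/478⌋=1 ⌊1107/478⌋=2 ⌊1476/478⌋=3 ⌊1845/478⌋=3 ⌊2214/478⌋=4 ⌊2583/478⌋=5 ⌊2952/478⌋=6 ⌊3321/478⌋=6
  n=10…14: ⌊3690/478⌋=7 ⌊4059/478⌋=8 ⌊4428/478⌋=9 ⌊4797/478⌋=10 ⌊5166/478⌋=10
s_n = t_(n+1) − t_n for n = 0 … 13 gives
prefix = 01110111011110
slide a length-5 window over [0..4] … [9..13] (10 windows); first occurrence of each distinct factor:
  [  0..  4] 01110
  [  1..  5] 11101
  [  2..  6] 11011
  [  3..  7] 10111
  [  8.. 12] 01111
  [  9.. 13] 11110
  (the other 4 windows repeat one of these)
distinct factors: {01110, 01111, 10111, 11011, 11101, 11110}
count = 6  (Sturmian bound for length 5 is 6)

6


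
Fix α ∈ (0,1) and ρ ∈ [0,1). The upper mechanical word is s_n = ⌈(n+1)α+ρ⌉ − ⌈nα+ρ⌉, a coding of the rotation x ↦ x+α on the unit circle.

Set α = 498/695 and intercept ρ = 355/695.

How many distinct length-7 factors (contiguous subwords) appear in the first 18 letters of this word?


t_n = ⌈(n·498+355)/695⌉ for n = 0 … 18:
  n=0…9: ⌈355/695⌉=1 ⌈853/695⌉=2 ⌈1351/695⌉=2 ⌈1849/695⌉=3 ⌈2347/695⌉=4 ⌈2845/695⌉=5 ⌈3343/695⌉=5 ⌈3841/695⌉=6 ⌈4339/695⌉=7 ⌈4837/695⌉=7
  n=10…18: ⌈5335/695⌉=8 ⌈5833/695⌉=9 ⌈6331/695⌉=10 ⌈6829/695⌉=10 ⌈7327/695⌉=11 ⌈7825/695⌉=12 ⌈8323/695⌉=12 ⌈8821/695⌉=13 ⌈9319/695⌉=14
s_n = t_(n+1) − t_n for n = 0 … 17 gives
prefix = 101110110111011011
slide a length-7 window over [0..6] … [11..17] (12 windows); first occurrence of each distinct factor:
  [  0..  6] 1011101
  [  1..  7] 0111011
  [  2..  8] 1110110
  [  3..  9] 1101101
  [  4.. 10] 1011011
  [  5.. 11] 0110111
  [  6.. 12] 1101110
  (the other 5 windows repeat one of these)
distinct factors: {0110111, 0111011, 1011011, 1011101, 1101101, 1101110, 1110110}
count = 7  (Sturmian bound for length 7 is 8)

7


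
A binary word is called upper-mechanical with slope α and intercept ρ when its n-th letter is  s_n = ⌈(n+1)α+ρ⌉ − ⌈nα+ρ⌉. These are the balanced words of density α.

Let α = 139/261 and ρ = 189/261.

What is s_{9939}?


1

(n+1)α + ρ = (9940·139 + 189) / 261 = 1381849/261
nα + ρ     = (9939·139 + 189) / 261 = 1381710/261
⌈1381849/261⌉ = 5295,  ⌈1381710/261⌉ = 5294
s_{9939} = 5295 − 5294 = 1


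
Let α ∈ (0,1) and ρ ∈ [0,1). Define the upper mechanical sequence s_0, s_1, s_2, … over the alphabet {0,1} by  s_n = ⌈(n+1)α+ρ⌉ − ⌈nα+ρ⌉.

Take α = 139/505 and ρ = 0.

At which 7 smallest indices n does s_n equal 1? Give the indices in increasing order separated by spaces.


n=0: ⌈139/505⌉−⌈0/505⌉ = 1−0 = 1  ← one
n=1: ⌈278/505⌉−⌈139/505⌉ = 1−1 = 0
n=2: ⌈417/505⌉−⌈278/505⌉ = 1−1 = 0
n=3: ⌈556/505⌉−⌈417/505⌉ = 2−1 = 1  ← one
n=4: ⌈695/505⌉−⌈556/505⌉ = 2−2 = 0
n=5: ⌈834/505⌉−⌈695/505⌉ = 2−2 = 0
n=6: ⌈973/505⌉−⌈834/505⌉ = 2−2 = 0
n=7: ⌈1112/505⌉−⌈973/505⌉ = 3−2 = 1  ← one
n=8: ⌈1251/505⌉−⌈1112/505⌉ = 3−3 = 0
n=9: ⌈1390/505⌉−⌈1251/505⌉ = 3−3 = 0
n=10: ⌈1529/505⌉−⌈1390/505⌉ = 4−3 = 1  ← one
n=11: ⌈1668/505⌉−⌈1529/505⌉ = 4−4 = 0
n=12: ⌈1807/505⌉−⌈1668/505⌉ = 4−4 = 0
n=13: ⌈1946/505⌉−⌈1807/505⌉ = 4−4 = 0
n=14: ⌈2085/505⌉−⌈1946/505⌉ = 5−4 = 1  ← one
n=15: ⌈2224/505⌉−⌈2085/505⌉ = 5−5 = 0
n=16: ⌈2363/505⌉−⌈2224/505⌉ = 5−5 = 0
n=17: ⌈2502/505⌉−⌈2363/505⌉ = 5−5 = 0
n=18: ⌈2641/505⌉−⌈2502/505⌉ = 6−5 = 1  ← one
n=19: ⌈2780/505⌉−⌈2641/505⌉ = 6−6 = 0
n=20: ⌈2919/505⌉−⌈2780/505⌉ = 6−6 = 0
n=21: ⌈3058/505⌉−⌈2919/505⌉ = 7−6 = 1  ← one
positions of the first 7 ones: 0 3 7 10 14 18 21

0 3 7 10 14 18 21


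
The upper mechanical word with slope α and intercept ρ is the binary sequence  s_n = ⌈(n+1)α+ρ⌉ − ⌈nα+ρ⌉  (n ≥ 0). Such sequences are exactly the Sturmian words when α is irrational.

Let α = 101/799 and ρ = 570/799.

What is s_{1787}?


(n+1)α + ρ = (1788·101 + 570) / 799 = 181158/799
nα + ρ     = (1787·101 + 570) / 799 = 181057/799
⌈181158/799⌉ = 227,  ⌈181057/799⌉ = 227
s_{1787} = 227 − 227 = 0

0


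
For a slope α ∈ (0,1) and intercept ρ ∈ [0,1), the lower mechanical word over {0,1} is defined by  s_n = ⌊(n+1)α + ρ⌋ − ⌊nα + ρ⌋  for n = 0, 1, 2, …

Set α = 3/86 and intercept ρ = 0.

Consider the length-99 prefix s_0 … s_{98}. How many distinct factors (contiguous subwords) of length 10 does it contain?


11

t_n = ⌊(n·3)/86⌋ for n = 0 … 99:
  n=0…9: ⌊0/86⌋=0 ⌊3/86⌋=0 ⌊6/86⌋=0 ⌊9/86⌋=0 ⌊12/86⌋=0 ⌊15/86⌋=0 ⌊18/86⌋=0 ⌊21/86⌋=0 ⌊24/86⌋=0 ⌊27/86⌋=0
  n=10…19: ⌊30/86⌋=0 ⌊33/86⌋=0 ⌊36/86⌋=0 ⌊39/86⌋=0 ⌊42/86⌋=0 ⌊45/86⌋=0 ⌊48/86⌋=0 ⌊51/86⌋=0 ⌊54/86⌋=0 ⌊57/86⌋=0
  n=20…29: ⌊60/86⌋=0 ⌊63/86⌋=0 ⌊66/86⌋=0 ⌊69/86⌋=0 ⌊72/86⌋=0 ⌊75/86⌋=0 ⌊78/86⌋=0 ⌊81/86⌋=0 ⌊84/86⌋=0 ⌊87/86⌋=1
  n=30…39: ⌊90/86⌋=1 ⌊93/86⌋=1 ⌊96/86⌋=1 ⌊99/86⌋=1 ⌊102/86⌋=1 ⌊105/86⌋=1 ⌊108/86⌋=1 ⌊111/86⌋=1 ⌊114/86⌋=1 ⌊117/86⌋=1
  n=40…49: ⌊120/86⌋=1 ⌊123/86⌋=1 ⌊126/86⌋=1 ⌊129/86⌋=1 ⌊132/86⌋=1 ⌊135/86⌋=1 ⌊138/86⌋=1 ⌊141/86⌋=1 ⌊144/86⌋=1 ⌊147/86⌋=1
  n=50…59: ⌊150/86⌋=1 ⌊153/86⌋=1 ⌊156/86⌋=1 ⌊159/86⌋=1 ⌊162/86⌋=1 ⌊165/86⌋=1 ⌊168/86⌋=1 ⌊171/86⌋=1 ⌊174/86⌋=2 ⌊177/86⌋=2
  n=60…69: ⌊180/86⌋=2 ⌊183/86⌋=2 ⌊186/86⌋=2 ⌊189/86⌋=2 ⌊192/86⌋=2 ⌊195/86⌋=2 ⌊198/86⌋=2 ⌊201/86⌋=2 ⌊204/86⌋=2 ⌊207/86⌋=2
  n=70…79: ⌊210/86⌋=2 ⌊213/86⌋=2 ⌊216/86⌋=2 ⌊219/86⌋=2 ⌊222/86⌋=2 ⌊225/86⌋=2 ⌊228/86⌋=2 ⌊231/86⌋=2 ⌊234/86⌋=2 ⌊237/86⌋=2
  n=80…89: ⌊240/86⌋=2 ⌊243/86⌋=2 ⌊246/86⌋=2 ⌊249/86⌋=2 ⌊252/86⌋=2 ⌊255/86⌋=2 ⌊258/86⌋=3 ⌊261/86⌋=3 ⌊264/86⌋=3 ⌊267/86⌋=3
  n=90…99: ⌊270/86⌋=3 ⌊273/86⌋=3 ⌊276/86⌋=3 ⌊279/86⌋=3 ⌊282/86⌋=3 ⌊285/86⌋=3 ⌊288/86⌋=3 ⌊291/86⌋=3 ⌊294/86⌋=3 ⌊297/86⌋=3
s_n = t_(n+1) − t_n for n = 0 … 98 gives
prefix = 000000000000000000000000000010000000000000000000000000000100000000000000000000000000010000000000000
slide a length-10 window over [0..9] … [89..98] (90 windows); first occurrence of each distinct factor:
  [  0..  9] 0000000000
  [ 19.. 28] 0000000001
  [ 20.. 29] 0000000010
  [ 21.. 30] 0000000100
  [ 22.. 31] 0000001000
  [ 23.. 32] 0000010000
  [ 24.. 33] 0000100000
  [ 25.. 34] 0001000000
  [ 26.. 35] 0010000000
  [ 27.. 36] 0100000000
  [ 28.. 37] 1000000000
  (the other 79 windows repeat one of these)
distinct factors: {0000000000, 0000000001, 0000000010, 0000000100, 0000001000, 0000010000, 0000100000, 0001000000, 0010000000, 0100000000, 1000000000}
count = 11  (Sturmian bound for length 10 is 11)


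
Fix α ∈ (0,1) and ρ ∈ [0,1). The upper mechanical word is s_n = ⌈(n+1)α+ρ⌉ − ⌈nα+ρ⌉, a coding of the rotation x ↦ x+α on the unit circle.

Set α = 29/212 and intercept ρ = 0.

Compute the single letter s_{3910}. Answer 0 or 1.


0

(n+1)α + ρ = (3911·29) / 212 = 113419/212
nα + ρ     = (3910·29) / 212 = 113390/212
⌈113419/212⌉ = 535,  ⌈113390/212⌉ = 535
s_{3910} = 535 − 535 = 0


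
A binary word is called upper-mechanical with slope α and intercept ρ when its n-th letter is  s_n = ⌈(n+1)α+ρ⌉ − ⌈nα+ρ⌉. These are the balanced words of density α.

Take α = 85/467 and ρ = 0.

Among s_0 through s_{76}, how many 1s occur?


15

#1s = Σ_{n=0}^{76} s_n = Σ_{n=0}^{76} (⌈(n+1)α+ρ⌉ − ⌈nα+ρ⌉)
the sum telescopes: every ⌈nα+ρ⌉ with 0 < n < 77 appears once with + and once with −, leaving ⌈77α+ρ⌉ − ⌈0·α+ρ⌉
77α + ρ = (77·85) / 467 = 6545/467
ρ = 0/467
⌈6545/467⌉ = 15,  ⌈0/467⌉ = 0
#1s = 15 − 0 = 15


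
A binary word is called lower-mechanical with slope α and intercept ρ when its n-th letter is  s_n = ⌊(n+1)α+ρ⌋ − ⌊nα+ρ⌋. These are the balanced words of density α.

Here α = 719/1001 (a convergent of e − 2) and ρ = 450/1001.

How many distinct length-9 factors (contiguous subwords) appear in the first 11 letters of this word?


t_n = ⌊(n·719+450)/1001⌋ for n = 0 … 11:
  n=0…9: ⌊450/1001⌋=0 ⌊1169/1001⌋=1 ⌊1888/1001⌋=1 ⌊2607/1001⌋=2 ⌊3326/1001⌋=3 ⌊4045/1001⌋=4 ⌊4764/1001⌋=4 ⌊5483/1001⌋=5 ⌊6202/1001⌋=6 ⌊6921/1001⌋=6
  n=10…11: ⌊7640/1001⌋=7 ⌊8359/1001⌋=8
s_n = t_(n+1) − t_n for n = 0 … 10 gives
prefix = 10111011011
slide a length-9 window over [0..8] … [2..10] (3 windows); first occurrence of each distinct factor:
  [  0..  8] 101110110
  [  1..  9] 011101101
  [  2.. 10] 111011011
distinct factors: {011101101, 101110110, 111011011}
count = 3  (Sturmian bound for length 9 is 10)

3


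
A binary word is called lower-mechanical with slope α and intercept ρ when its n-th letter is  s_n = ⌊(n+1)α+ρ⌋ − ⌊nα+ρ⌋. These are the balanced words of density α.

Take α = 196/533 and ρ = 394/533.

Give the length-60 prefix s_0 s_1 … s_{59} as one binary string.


100100101001001001010010010100100100101001001010010010010100

n=0: ⌊(1·196+394)/533⌋ − ⌊(0·196+394)/533⌋ = ⌊590/533⌋ − ⌊394/533⌋ = 1 − 0 = 1
n=1: ⌊(2·196+394)/533⌋ − ⌊(1·196+394)/533⌋ = ⌊786/533⌋ − ⌊590/533⌋ = 1 − 1 = 0
n=2: ⌊(3·196+394)/533⌋ − ⌊(2·196+394)/533⌋ = ⌊982/533⌋ − ⌊786/533⌋ = 1 − 1 = 0
n=3: ⌊(4·196+394)/533⌋ − ⌊(3·196+394)/533⌋ = ⌊1178/533⌋ − ⌊982/533⌋ = 2 − 1 = 1
n=4: ⌊(5·196+394)/533⌋ − ⌊(4·196+394)/533⌋ = ⌊1374/533⌋ − ⌊1178/533⌋ = 2 − 2 = 0
n=5: ⌊(6·196+394)/533⌋ − ⌊(5·196+394)/533⌋ = ⌊1570/533⌋ − ⌊1374/533⌋ = 2 − 2 = 0
n=6: ⌊(7·196+394)/533⌋ − ⌊(6·196+394)/533⌋ = ⌊1766/533⌋ − ⌊1570/533⌋ = 3 − 2 = 1
n=7: ⌊(8·196+394)/533⌋ − ⌊(7·196+394)/533⌋ = ⌊1962/533⌋ − ⌊1766/533⌋ = 3 − 3 = 0
n=8: ⌊(9·196+394)/533⌋ − ⌊(8·196+394)/533⌋ = ⌊2158/533⌋ − ⌊1962/533⌋ = 4 − 3 = 1
n=9: ⌊(10·196+394)/533⌋ − ⌊(9·196+394)/533⌋ = ⌊2354/533⌋ − ⌊2158/533⌋ = 4 − 4 = 0
n=10: ⌊(11·196+394)/533⌋ − ⌊(10·196+394)/533⌋ = ⌊2550/533⌋ − ⌊2354/533⌋ = 4 − 4 = 0
n=11: ⌊(12·196+394)/533⌋ − ⌊(11·196+394)/533⌋ = ⌊2746/533⌋ − ⌊2550/533⌋ = 5 − 4 = 1
n=12: ⌊(13·196+394)/533⌋ − ⌊(12·196+394)/533⌋ = ⌊2942/533⌋ − ⌊2746/533⌋ = 5 − 5 = 0
n=13: ⌊(14·196+394)/533⌋ − ⌊(13·196+394)/533⌋ = ⌊3138/533⌋ − ⌊2942/533⌋ = 5 − 5 = 0
n=14: ⌊(15·196+394)/533⌋ − ⌊(14·196+394)/533⌋ = ⌊3334/533⌋ − ⌊3138/533⌋ = 6 − 5 = 1
n=15: ⌊(16·196+394)/533⌋ − ⌊(15·196+394)/533⌋ = ⌊3530/533⌋ − ⌊3334/533⌋ = 6 − 6 = 0
n=16: ⌊(17·196+394)/533⌋ − ⌊(16·196+394)/533⌋ = ⌊3726/533⌋ − ⌊3530/533⌋ = 6 − 6 = 0
n=17: ⌊(18·196+394)/533⌋ − ⌊(17·196+394)/533⌋ = ⌊3922/533⌋ − ⌊3726/533⌋ = 7 − 6 = 1
n=18: ⌊(19·196+394)/533⌋ − ⌊(18·196+394)/533⌋ = ⌊4118/533⌋ − ⌊3922/533⌋ = 7 − 7 = 0
n=19: ⌊(20·196+394)/533⌋ − ⌊(19·196+394)/533⌋ = ⌊4314/533⌋ − ⌊4118/533⌋ = 8 − 7 = 1
n=20: ⌊(21·196+394)/533⌋ − ⌊(20·196+394)/533⌋ = ⌊4510/533⌋ − ⌊4314/533⌋ = 8 − 8 = 0
n=21: ⌊(22·196+394)/533⌋ − ⌊(21·196+394)/533⌋ = ⌊4706/533⌋ − ⌊4510/533⌋ = 8 − 8 = 0
n=22: ⌊(23·196+394)/533⌋ − ⌊(22·196+394)/533⌋ = ⌊4902/533⌋ − ⌊4706/533⌋ = 9 − 8 = 1
n=23: ⌊(24·196+394)/533⌋ − ⌊(23·196+394)/533⌋ = ⌊5098/533⌋ − ⌊4902/533⌋ = 9 − 9 = 0
n=24: ⌊(25·196+394)/533⌋ − ⌊(24·196+394)/533⌋ = ⌊5294/533⌋ − ⌊5098/533⌋ = 9 − 9 = 0
n=25: ⌊(26·196+394)/533⌋ − ⌊(25·196+394)/533⌋ = ⌊5490/533⌋ − ⌊5294/533⌋ = 10 − 9 = 1
n=26: ⌊(27·196+394)/533⌋ − ⌊(26·196+394)/533⌋ = ⌊5686/533⌋ − ⌊5490/533⌋ = 10 − 10 = 0
n=27: ⌊(28·196+394)/533⌋ − ⌊(27·196+394)/533⌋ = ⌊5882/533⌋ − ⌊5686/533⌋ = 11 − 10 = 1
n=28: ⌊(29·196+394)/533⌋ − ⌊(28·196+394)/533⌋ = ⌊6078/533⌋ − ⌊5882/533⌋ = 11 − 11 = 0
n=29: ⌊(30·196+394)/533⌋ − ⌊(29·196+394)/533⌋ = ⌊6274/533⌋ − ⌊6078/533⌋ = 11 − 11 = 0
n=30: ⌊(31·196+394)/533⌋ − ⌊(30·196+394)/533⌋ = ⌊6470/533⌋ − ⌊6274/533⌋ = 12 − 11 = 1
n=31: ⌊(32·196+394)/533⌋ − ⌊(31·196+394)/533⌋ = ⌊6666/533⌋ − ⌊6470/533⌋ = 12 − 12 = 0
n=32: ⌊(33·196+394)/533⌋ − ⌊(32·196+394)/533⌋ = ⌊6862/533⌋ − ⌊6666/533⌋ = 12 − 12 = 0
n=33: ⌊(34·196+394)/533⌋ − ⌊(33·196+394)/533⌋ = ⌊7058/533⌋ − ⌊6862/533⌋ = 13 − 12 = 1
n=34: ⌊(35·196+394)/533⌋ − ⌊(34·196+394)/533⌋ = ⌊7254/533⌋ − ⌊7058/533⌋ = 13 − 13 = 0
n=35: ⌊(36·196+394)/533⌋ − ⌊(35·196+394)/533⌋ = ⌊7450/533⌋ − ⌊7254/533⌋ = 13 − 13 = 0
n=36: ⌊(37·196+394)/533⌋ − ⌊(36·196+394)/533⌋ = ⌊7646/533⌋ − ⌊7450/533⌋ = 14 − 13 = 1
n=37: ⌊(38·196+394)/533⌋ − ⌊(37·196+394)/533⌋ = ⌊7842/533⌋ − ⌊7646/533⌋ = 14 − 14 = 0
n=38: ⌊(39·196+394)/533⌋ − ⌊(38·196+394)/533⌋ = ⌊8038/533⌋ − ⌊7842/533⌋ = 15 − 14 = 1
n=39: ⌊(40·196+394)/533⌋ − ⌊(39·196+394)/533⌋ = ⌊8234/533⌋ − ⌊8038/533⌋ = 15 − 15 = 0
n=40: ⌊(41·196+394)/533⌋ − ⌊(40·196+394)/533⌋ = ⌊8430/533⌋ − ⌊8234/533⌋ = 15 − 15 = 0
n=41: ⌊(42·196+394)/533⌋ − ⌊(41·196+394)/533⌋ = ⌊8626/533⌋ − ⌊8430/533⌋ = 16 − 15 = 1
n=42: ⌊(43·196+394)/533⌋ − ⌊(42·196+394)/533⌋ = ⌊8822/533⌋ − ⌊8626/533⌋ = 16 − 16 = 0
n=43: ⌊(44·196+394)/533⌋ − ⌊(43·196+394)/533⌋ = ⌊9018/533⌋ − ⌊8822/533⌋ = 16 − 16 = 0
n=44: ⌊(45·196+394)/533⌋ − ⌊(44·196+394)/533⌋ = ⌊9214/533⌋ − ⌊9018/533⌋ = 17 − 16 = 1
n=45: ⌊(46·196+394)/533⌋ − ⌊(45·196+394)/533⌋ = ⌊9410/533⌋ − ⌊9214/533⌋ = 17 − 17 = 0
n=46: ⌊(47·196+394)/533⌋ − ⌊(46·196+394)/533⌋ = ⌊9606/533⌋ − ⌊9410/533⌋ = 18 − 17 = 1
n=47: ⌊(48·196+394)/533⌋ − ⌊(47·196+394)/533⌋ = ⌊9802/533⌋ − ⌊9606/533⌋ = 18 − 18 = 0
n=48: ⌊(49·196+394)/533⌋ − ⌊(48·196+394)/533⌋ = ⌊9998/533⌋ − ⌊9802/533⌋ = 18 − 18 = 0
n=49: ⌊(50·196+394)/533⌋ − ⌊(49·196+394)/533⌋ = ⌊10194/533⌋ − ⌊9998/533⌋ = 19 − 18 = 1
n=50: ⌊(51·196+394)/533⌋ − ⌊(50·196+394)/533⌋ = ⌊10390/533⌋ − ⌊10194/533⌋ = 19 − 19 = 0
n=51: ⌊(52·196+394)/533⌋ − ⌊(51·196+394)/533⌋ = ⌊10586/533⌋ − ⌊10390/533⌋ = 19 − 19 = 0
n=52: ⌊(53·196+394)/533⌋ − ⌊(52·196+394)/533⌋ = ⌊10782/533⌋ − ⌊10586/533⌋ = 20 − 19 = 1
n=53: ⌊(54·196+394)/533⌋ − ⌊(53·196+394)/533⌋ = ⌊10978/533⌋ − ⌊10782/533⌋ = 20 − 20 = 0
n=54: ⌊(55·196+394)/533⌋ − ⌊(54·196+394)/533⌋ = ⌊11174/533⌋ − ⌊10978/533⌋ = 20 − 20 = 0
n=55: ⌊(56·196+394)/533⌋ − ⌊(55·196+394)/533⌋ = ⌊11370/533⌋ − ⌊11174/533⌋ = 21 − 20 = 1
n=56: ⌊(57·196+394)/533⌋ − ⌊(56·196+394)/533⌋ = ⌊11566/533⌋ − ⌊11370/533⌋ = 21 − 21 = 0
n=57: ⌊(58·196+394)/533⌋ − ⌊(57·196+394)/533⌋ = ⌊11762/533⌋ − ⌊11566/533⌋ = 22 − 21 = 1
n=58: ⌊(59·196+394)/533⌋ − ⌊(58·196+394)/533⌋ = ⌊11958/533⌋ − ⌊11762/533⌋ = 22 − 22 = 0
n=59: ⌊(60·196+394)/533⌋ − ⌊(59·196+394)/533⌋ = ⌊12154/533⌋ − ⌊11958/533⌋ = 22 − 22 = 0


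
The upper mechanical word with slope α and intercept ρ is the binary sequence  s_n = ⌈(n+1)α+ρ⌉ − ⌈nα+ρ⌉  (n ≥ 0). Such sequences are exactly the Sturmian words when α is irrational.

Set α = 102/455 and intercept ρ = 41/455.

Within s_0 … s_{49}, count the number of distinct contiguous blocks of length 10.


t_n = ⌈(n·102+41)/455⌉ for n = 0 … 50:
  n=0…9: ⌈41/455⌉=1 ⌈143/455⌉=1 ⌈245/455⌉=1 ⌈347/455⌉=1 ⌈449/455⌉=1 ⌈551/455⌉=2 ⌈653/455⌉=2 ⌈755/455⌉=2 ⌈857/455⌉=2 ⌈959/455⌉=3
  n=10…19: ⌈1061/455⌉=3 ⌈1163/455⌉=3 ⌈1265/455⌉=3 ⌈1367/455⌉=4 ⌈1469/455⌉=4 ⌈1571/455⌉=4 ⌈1673/455⌉=4 ⌈1775/455⌉=4 ⌈1877/455⌉=5 ⌈1979/455⌉=5
  n=20…29: ⌈2081/455⌉=5 ⌈2183/455⌉=5 ⌈2285/455⌉=6 ⌈2387/455⌉=6 ⌈2489/455⌉=6 ⌈2591/455⌉=6 ⌈2693/455⌉=6 ⌈2795/455⌉=7 ⌈2897/455⌉=7 ⌈2999/455⌉=7
  n=30…39: ⌈3101/455⌉=7 ⌈3203/455⌉=8 ⌈3305/455⌉=8 ⌈3407/455⌉=8 ⌈3509/455⌉=8 ⌈3611/455⌉=8 ⌈3713/455⌉=9 ⌈3815/455⌉=9 ⌈3917/455⌉=9 ⌈4019/455⌉=9
  n=40…49: ⌈4121/455⌉=10 ⌈4223/455⌉=10 ⌈4325/455⌉=10 ⌈4427/455⌉=10 ⌈4529/455⌉=10 ⌈4631/455⌉=11 ⌈4733/455⌉=11 ⌈4835/455⌉=11 ⌈4937/455⌉=11 ⌈5039/455⌉=12
  n=50: ⌈5141/455⌉=12
s_n = t_(n+1) − t_n for n = 0 … 49 gives
prefix = 00001000100010000100010000100010000100010000100010
slide a length-10 window over [0..9] … [40..49] (41 windows); first occurrence of each distinct factor:
  [  0..  9] 0000100010
  [  1.. 10] 0001000100
  [  2.. 11] 0010001000
  [  3.. 12] 0100010001
  [  4.. 13] 1000100010
  [  7.. 16] 0100010000
  [  8.. 17] 1000100001
  [  9.. 18] 0001000010
  [ 10.. 19] 0010000100
  [ 11.. 20] 0100001000
  [ 12.. 21] 1000010001
  (the other 30 windows repeat one of these)
distinct factors: {0000100010, 0001000010, 0001000100, 0010000100, 0010001000, 0100001000, 0100010000, 0100010001, 1000010001, 1000100001, 1000100010}
count = 11  (Sturmian bound for length 10 is 11)

11


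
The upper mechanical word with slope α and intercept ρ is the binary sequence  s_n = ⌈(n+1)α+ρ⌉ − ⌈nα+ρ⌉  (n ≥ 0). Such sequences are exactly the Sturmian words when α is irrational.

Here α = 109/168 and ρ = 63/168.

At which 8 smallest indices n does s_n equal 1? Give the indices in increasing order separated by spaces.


0 2 4 5 7 8 10 11

n=0: ⌈172/168⌉−⌈63/168⌉ = 2−1 = 1  ← one
n=1: ⌈281/168⌉−⌈172/168⌉ = 2−2 = 0
n=2: ⌈390/168⌉−⌈281/168⌉ = 3−2 = 1  ← one
n=3: ⌈499/168⌉−⌈390/168⌉ = 3−3 = 0
n=4: ⌈608/168⌉−⌈499/168⌉ = 4−3 = 1  ← one
n=5: ⌈717/168⌉−⌈608/168⌉ = 5−4 = 1  ← one
n=6: ⌈826/168⌉−⌈717/168⌉ = 5−5 = 0
n=7: ⌈935/168⌉−⌈826/168⌉ = 6−5 = 1  ← one
n=8: ⌈1044/168⌉−⌈935/168⌉ = 7−6 = 1  ← one
n=9: ⌈1153/168⌉−⌈1044/168⌉ = 7−7 = 0
n=10: ⌈1262/168⌉−⌈1153/168⌉ = 8−7 = 1  ← one
n=11: ⌈1371/168⌉−⌈1262/168⌉ = 9−8 = 1  ← one
positions of the first 8 ones: 0 2 4 5 7 8 10 11


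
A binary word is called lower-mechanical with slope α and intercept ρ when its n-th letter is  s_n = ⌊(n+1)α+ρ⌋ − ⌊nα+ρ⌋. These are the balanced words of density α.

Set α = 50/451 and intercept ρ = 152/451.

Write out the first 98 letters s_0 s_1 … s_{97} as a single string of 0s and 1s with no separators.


n=0: ⌊(1·50+152)/451⌋ − ⌊(0·50+152)/451⌋ = ⌊202/451⌋ − ⌊152/451⌋ = 0 − 0 = 0
n=1: ⌊(2·50+152)/451⌋ − ⌊(1·50+152)/451⌋ = ⌊252/451⌋ − ⌊202/451⌋ = 0 − 0 = 0
n=2: ⌊(3·50+152)/451⌋ − ⌊(2·50+152)/451⌋ = ⌊302/451⌋ − ⌊252/451⌋ = 0 − 0 = 0
n=3: ⌊(4·50+152)/451⌋ − ⌊(3·50+152)/451⌋ = ⌊352/451⌋ − ⌊302/451⌋ = 0 − 0 = 0
n=4: ⌊(5·50+152)/451⌋ − ⌊(4·50+152)/451⌋ = ⌊402/451⌋ − ⌊352/451⌋ = 0 − 0 = 0
n=5: ⌊(6·50+152)/451⌋ − ⌊(5·50+152)/451⌋ = ⌊452/451⌋ − ⌊402/451⌋ = 1 − 0 = 1
n=6: ⌊(7·50+152)/451⌋ − ⌊(6·50+152)/451⌋ = ⌊502/451⌋ − ⌊452/451⌋ = 1 − 1 = 0
n=7: ⌊(8·50+152)/451⌋ − ⌊(7·50+152)/451⌋ = ⌊552/451⌋ − ⌊502/451⌋ = 1 − 1 = 0
n=8: ⌊(9·50+152)/451⌋ − ⌊(8·50+152)/451⌋ = ⌊602/451⌋ − ⌊552/451⌋ = 1 − 1 = 0
n=9: ⌊(10·50+152)/451⌋ − ⌊(9·50+152)/451⌋ = ⌊652/451⌋ − ⌊602/451⌋ = 1 − 1 = 0
n=10: ⌊(11·50+152)/451⌋ − ⌊(10·50+152)/451⌋ = ⌊702/451⌋ − ⌊652/451⌋ = 1 − 1 = 0
n=11: ⌊(12·50+152)/451⌋ − ⌊(11·50+152)/451⌋ = ⌊752/451⌋ − ⌊702/451⌋ = 1 − 1 = 0
n=12: ⌊(13·50+152)/451⌋ − ⌊(12·50+152)/451⌋ = ⌊802/451⌋ − ⌊752/451⌋ = 1 − 1 = 0
n=13: ⌊(14·50+152)/451⌋ − ⌊(13·50+152)/451⌋ = ⌊852/451⌋ − ⌊802/451⌋ = 1 − 1 = 0
n=14: ⌊(15·50+152)/451⌋ − ⌊(14·50+152)/451⌋ = ⌊902/451⌋ − ⌊852/451⌋ = 2 − 1 = 1
n=15: ⌊(16·50+152)/451⌋ − ⌊(15·50+152)/451⌋ = ⌊952/451⌋ − ⌊902/451⌋ = 2 − 2 = 0
n=16: ⌊(17·50+152)/451⌋ − ⌊(16·50+152)/451⌋ = ⌊1002/451⌋ − ⌊952/451⌋ = 2 − 2 = 0
n=17: ⌊(18·50+152)/451⌋ − ⌊(17·50+152)/451⌋ = ⌊1052/451⌋ − ⌊1002/451⌋ = 2 − 2 = 0
n=18: ⌊(19·50+152)/451⌋ − ⌊(18·50+152)/451⌋ = ⌊1102/451⌋ − ⌊1052/451⌋ = 2 − 2 = 0
n=19: ⌊(20·50+152)/451⌋ − ⌊(19·50+152)/451⌋ = ⌊1152/451⌋ − ⌊1102/451⌋ = 2 − 2 = 0
n=20: ⌊(21·50+152)/451⌋ − ⌊(20·50+152)/451⌋ = ⌊1202/451⌋ − ⌊1152/451⌋ = 2 − 2 = 0
n=21: ⌊(22·50+152)/451⌋ − ⌊(21·50+152)/451⌋ = ⌊1252/451⌋ − ⌊1202/451⌋ = 2 − 2 = 0
n=22: ⌊(23·50+152)/451⌋ − ⌊(22·50+152)/451⌋ = ⌊1302/451⌋ − ⌊1252/451⌋ = 2 − 2 = 0
n=23: ⌊(24·50+152)/451⌋ − ⌊(23·50+152)/451⌋ = ⌊1352/451⌋ − ⌊1302/451⌋ = 2 − 2 = 0
n=24: ⌊(25·50+152)/451⌋ − ⌊(24·50+152)/451⌋ = ⌊1402/451⌋ − ⌊1352/451⌋ = 3 − 2 = 1
n=25: ⌊(26·50+152)/451⌋ − ⌊(25·50+152)/451⌋ = ⌊1452/451⌋ − ⌊1402/451⌋ = 3 − 3 = 0
n=26: ⌊(27·50+152)/451⌋ − ⌊(26·50+152)/451⌋ = ⌊1502/451⌋ − ⌊1452/451⌋ = 3 − 3 = 0
n=27: ⌊(28·50+152)/451⌋ − ⌊(27·50+152)/451⌋ = ⌊1552/451⌋ − ⌊1502/451⌋ = 3 − 3 = 0
n=28: ⌊(29·50+152)/451⌋ − ⌊(28·50+152)/451⌋ = ⌊1602/451⌋ − ⌊1552/451⌋ = 3 − 3 = 0
n=29: ⌊(30·50+152)/451⌋ − ⌊(29·50+152)/451⌋ = ⌊1652/451⌋ − ⌊1602/451⌋ = 3 − 3 = 0
n=30: ⌊(31·50+152)/451⌋ − ⌊(30·50+152)/451⌋ = ⌊1702/451⌋ − ⌊1652/451⌋ = 3 − 3 = 0
n=31: ⌊(32·50+152)/451⌋ − ⌊(31·50+152)/451⌋ = ⌊1752/451⌋ − ⌊1702/451⌋ = 3 − 3 = 0
n=32: ⌊(33·50+152)/451⌋ − ⌊(32·50+152)/451⌋ = ⌊1802/451⌋ − ⌊1752/451⌋ = 3 − 3 = 0
n=33: ⌊(34·50+152)/451⌋ − ⌊(33·50+152)/451⌋ = ⌊1852/451⌋ − ⌊1802/451⌋ = 4 − 3 = 1
n=34: ⌊(35·50+152)/451⌋ − ⌊(34·50+152)/451⌋ = ⌊1902/451⌋ − ⌊1852/451⌋ = 4 − 4 = 0
n=35: ⌊(36·50+152)/451⌋ − ⌊(35·50+152)/451⌋ = ⌊1952/451⌋ − ⌊1902/451⌋ = 4 − 4 = 0
n=36: ⌊(37·50+152)/451⌋ − ⌊(36·50+152)/451⌋ = ⌊2002/451⌋ − ⌊1952/451⌋ = 4 − 4 = 0
n=37: ⌊(38·50+152)/451⌋ − ⌊(37·50+152)/451⌋ = ⌊2052/451⌋ − ⌊2002/451⌋ = 4 − 4 = 0
n=38: ⌊(39·50+152)/451⌋ − ⌊(38·50+152)/451⌋ = ⌊2102/451⌋ − ⌊2052/451⌋ = 4 − 4 = 0
n=39: ⌊(40·50+152)/451⌋ − ⌊(39·50+152)/451⌋ = ⌊2152/451⌋ − ⌊2102/451⌋ = 4 − 4 = 0
n=40: ⌊(41·50+152)/451⌋ − ⌊(40·50+152)/451⌋ = ⌊2202/451⌋ − ⌊2152/451⌋ = 4 − 4 = 0
n=41: ⌊(42·50+152)/451⌋ − ⌊(41·50+152)/451⌋ = ⌊2252/451⌋ − ⌊2202/451⌋ = 4 − 4 = 0
n=42: ⌊(43·50+152)/451⌋ − ⌊(42·50+152)/451⌋ = ⌊2302/451⌋ − ⌊2252/451⌋ = 5 − 4 = 1
n=43: ⌊(44·50+152)/451⌋ − ⌊(43·50+152)/451⌋ = ⌊2352/451⌋ − ⌊2302/451⌋ = 5 − 5 = 0
n=44: ⌊(45·50+152)/451⌋ − ⌊(44·50+152)/451⌋ = ⌊2402/451⌋ − ⌊2352/451⌋ = 5 − 5 = 0
n=45: ⌊(46·50+152)/451⌋ − ⌊(45·50+152)/451⌋ = ⌊2452/451⌋ − ⌊2402/451⌋ = 5 − 5 = 0
n=46: ⌊(47·50+152)/451⌋ − ⌊(46·50+152)/451⌋ = ⌊2502/451⌋ − ⌊2452/451⌋ = 5 − 5 = 0
n=47: ⌊(48·50+152)/451⌋ − ⌊(47·50+152)/451⌋ = ⌊2552/451⌋ − ⌊2502/451⌋ = 5 − 5 = 0
n=48: ⌊(49·50+152)/451⌋ − ⌊(48·50+152)/451⌋ = ⌊2602/451⌋ − ⌊2552/451⌋ = 5 − 5 = 0
n=49: ⌊(50·50+152)/451⌋ − ⌊(49·50+152)/451⌋ = ⌊2652/451⌋ − ⌊2602/451⌋ = 5 − 5 = 0
n=50: ⌊(51·50+152)/451⌋ − ⌊(50·50+152)/451⌋ = ⌊2702/451⌋ − ⌊2652/451⌋ = 5 − 5 = 0
n=51: ⌊(52·50+152)/451⌋ − ⌊(51·50+152)/451⌋ = ⌊2752/451⌋ − ⌊2702/451⌋ = 6 − 5 = 1
n=52: ⌊(53·50+152)/451⌋ − ⌊(52·50+152)/451⌋ = ⌊2802/451⌋ − ⌊2752/451⌋ = 6 − 6 = 0
n=53: ⌊(54·50+152)/451⌋ − ⌊(53·50+152)/451⌋ = ⌊2852/451⌋ − ⌊2802/451⌋ = 6 − 6 = 0
n=54: ⌊(55·50+152)/451⌋ − ⌊(54·50+152)/451⌋ = ⌊2902/451⌋ − ⌊2852/451⌋ = 6 − 6 = 0
n=55: ⌊(56·50+152)/451⌋ − ⌊(55·50+152)/451⌋ = ⌊2952/451⌋ − ⌊2902/451⌋ = 6 − 6 = 0
n=56: ⌊(57·50+152)/451⌋ − ⌊(56·50+152)/451⌋ = ⌊3002/451⌋ − ⌊2952/451⌋ = 6 − 6 = 0
n=57: ⌊(58·50+152)/451⌋ − ⌊(57·50+152)/451⌋ = ⌊3052/451⌋ − ⌊3002/451⌋ = 6 − 6 = 0
n=58: ⌊(59·50+152)/451⌋ − ⌊(58·50+152)/451⌋ = ⌊3102/451⌋ − ⌊3052/451⌋ = 6 − 6 = 0
n=59: ⌊(60·50+152)/451⌋ − ⌊(59·50+152)/451⌋ = ⌊3152/451⌋ − ⌊3102/451⌋ = 6 − 6 = 0
n=60: ⌊(61·50+152)/451⌋ − ⌊(60·50+152)/451⌋ = ⌊3202/451⌋ − ⌊3152/451⌋ = 7 − 6 = 1
n=61: ⌊(62·50+152)/451⌋ − ⌊(61·50+152)/451⌋ = ⌊3252/451⌋ − ⌊3202/451⌋ = 7 − 7 = 0
n=62: ⌊(63·50+152)/451⌋ − ⌊(62·50+152)/451⌋ = ⌊3302/451⌋ − ⌊3252/451⌋ = 7 − 7 = 0
n=63: ⌊(64·50+152)/451⌋ − ⌊(63·50+152)/451⌋ = ⌊3352/451⌋ − ⌊3302/451⌋ = 7 − 7 = 0
n=64: ⌊(65·50+152)/451⌋ − ⌊(64·50+152)/451⌋ = ⌊3402/451⌋ − ⌊3352/451⌋ = 7 − 7 = 0
n=65: ⌊(66·50+152)/451⌋ − ⌊(65·50+152)/451⌋ = ⌊3452/451⌋ − ⌊3402/451⌋ = 7 − 7 = 0
n=66: ⌊(67·50+152)/451⌋ − ⌊(66·50+152)/451⌋ = ⌊3502/451⌋ − ⌊3452/451⌋ = 7 − 7 = 0
n=67: ⌊(68·50+152)/451⌋ − ⌊(67·50+152)/451⌋ = ⌊3552/451⌋ − ⌊3502/451⌋ = 7 − 7 = 0
n=68: ⌊(69·50+152)/451⌋ − ⌊(68·50+152)/451⌋ = ⌊3602/451⌋ − ⌊3552/451⌋ = 7 − 7 = 0
n=69: ⌊(70·50+152)/451⌋ − ⌊(69·50+152)/451⌋ = ⌊3652/451⌋ − ⌊3602/451⌋ = 8 − 7 = 1
n=70: ⌊(71·50+152)/451⌋ − ⌊(70·50+152)/451⌋ = ⌊3702/451⌋ − ⌊3652/451⌋ = 8 − 8 = 0
n=71: ⌊(72·50+152)/451⌋ − ⌊(71·50+152)/451⌋ = ⌊3752/451⌋ − ⌊3702/451⌋ = 8 − 8 = 0
n=72: ⌊(73·50+152)/451⌋ − ⌊(72·50+152)/451⌋ = ⌊3802/451⌋ − ⌊3752/451⌋ = 8 − 8 = 0
n=73: ⌊(74·50+152)/451⌋ − ⌊(73·50+152)/451⌋ = ⌊3852/451⌋ − ⌊3802/451⌋ = 8 − 8 = 0
n=74: ⌊(75·50+152)/451⌋ − ⌊(74·50+152)/451⌋ = ⌊3902/451⌋ − ⌊3852/451⌋ = 8 − 8 = 0
n=75: ⌊(76·50+152)/451⌋ − ⌊(75·50+152)/451⌋ = ⌊3952/451⌋ − ⌊3902/451⌋ = 8 − 8 = 0
n=76: ⌊(77·50+152)/451⌋ − ⌊(76·50+152)/451⌋ = ⌊4002/451⌋ − ⌊3952/451⌋ = 8 − 8 = 0
n=77: ⌊(78·50+152)/451⌋ − ⌊(77·50+152)/451⌋ = ⌊4052/451⌋ − ⌊4002/451⌋ = 8 − 8 = 0
n=78: ⌊(79·50+152)/451⌋ − ⌊(78·50+152)/451⌋ = ⌊4102/451⌋ − ⌊4052/451⌋ = 9 − 8 = 1
n=79: ⌊(80·50+152)/451⌋ − ⌊(79·50+152)/451⌋ = ⌊4152/451⌋ − ⌊4102/451⌋ = 9 − 9 = 0
n=80: ⌊(81·50+152)/451⌋ − ⌊(80·50+152)/451⌋ = ⌊4202/451⌋ − ⌊4152/451⌋ = 9 − 9 = 0
n=81: ⌊(82·50+152)/451⌋ − ⌊(81·50+152)/451⌋ = ⌊4252/451⌋ − ⌊4202/451⌋ = 9 − 9 = 0
n=82: ⌊(83·50+152)/451⌋ − ⌊(82·50+152)/451⌋ = ⌊4302/451⌋ − ⌊4252/451⌋ = 9 − 9 = 0
n=83: ⌊(84·50+152)/451⌋ − ⌊(83·50+152)/451⌋ = ⌊4352/451⌋ − ⌊4302/451⌋ = 9 − 9 = 0
n=84: ⌊(85·50+152)/451⌋ − ⌊(84·50+152)/451⌋ = ⌊4402/451⌋ − ⌊4352/451⌋ = 9 − 9 = 0
n=85: ⌊(86·50+152)/451⌋ − ⌊(85·50+152)/451⌋ = ⌊4452/451⌋ − ⌊4402/451⌋ = 9 − 9 = 0
n=86: ⌊(87·50+152)/451⌋ − ⌊(86·50+152)/451⌋ = ⌊4502/451⌋ − ⌊4452/451⌋ = 9 − 9 = 0
n=87: ⌊(88·50+152)/451⌋ − ⌊(87·50+152)/451⌋ = ⌊4552/451⌋ − ⌊4502/451⌋ = 10 − 9 = 1
n=88: ⌊(89·50+152)/451⌋ − ⌊(88·50+152)/451⌋ = ⌊4602/451⌋ − ⌊4552/451⌋ = 10 − 10 = 0
n=89: ⌊(90·50+152)/451⌋ − ⌊(89·50+152)/451⌋ = ⌊4652/451⌋ − ⌊4602/451⌋ = 10 − 10 = 0
n=90: ⌊(91·50+152)/451⌋ − ⌊(90·50+152)/451⌋ = ⌊4702/451⌋ − ⌊4652/451⌋ = 10 − 10 = 0
n=91: ⌊(92·50+152)/451⌋ − ⌊(91·50+152)/451⌋ = ⌊4752/451⌋ − ⌊4702/451⌋ = 10 − 10 = 0
n=92: ⌊(93·50+152)/451⌋ − ⌊(92·50+152)/451⌋ = ⌊4802/451⌋ − ⌊4752/451⌋ = 10 − 10 = 0
n=93: ⌊(94·50+152)/451⌋ − ⌊(93·50+152)/451⌋ = ⌊4852/451⌋ − ⌊4802/451⌋ = 10 − 10 = 0
n=94: ⌊(95·50+152)/451⌋ − ⌊(94·50+152)/451⌋ = ⌊4902/451⌋ − ⌊4852/451⌋ = 10 − 10 = 0
n=95: ⌊(96·50+152)/451⌋ − ⌊(95·50+152)/451⌋ = ⌊4952/451⌋ − ⌊4902/451⌋ = 10 − 10 = 0
n=96: ⌊(97·50+152)/451⌋ − ⌊(96·50+152)/451⌋ = ⌊5002/451⌋ − ⌊4952/451⌋ = 11 − 10 = 1
n=97: ⌊(98·50+152)/451⌋ − ⌊(97·50+152)/451⌋ = ⌊5052/451⌋ − ⌊5002/451⌋ = 11 − 11 = 0

00000100000000100000000010000000010000000010000000010000000010000000010000000010000000010000000010
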